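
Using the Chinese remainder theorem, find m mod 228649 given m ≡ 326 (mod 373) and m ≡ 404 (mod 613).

5921

373⁻¹ mod 613: 373*401 ≡ 1 (mod 613), so 373⁻¹ ≡ 401.
m = 326 + 373*((404 − 326)*401 mod 613) = 326 + 373*15 = 5921.
Check: 5921 mod 373 = 326, 5921 mod 613 = 404. ✓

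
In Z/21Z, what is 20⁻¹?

20

Apply the Euclidean algorithm and back-substitute:
21 = 1*20 + 1
20 = 20*1 + 0
gcd(20, 21) = 1, so the inverse exists.
Back-substitute for 1:
1 = 1*21 − 1*20
So 20⁻¹ ≡ −1 ≡ 20 (mod 21).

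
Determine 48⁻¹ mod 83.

By the extended Euclidean algorithm:
83 = 1*48 + 35
48 = 1*35 + 13
35 = 2*13 + 9
13 = 1*9 + 4
9 = 2*4 + 1
4 = 4*1 + 0
gcd(48, 83) = 1, so the inverse exists.
Bézout: 1 = 11*83 − 19*48.
So 48⁻¹ ≡ −19 ≡ 64 (mod 83).

64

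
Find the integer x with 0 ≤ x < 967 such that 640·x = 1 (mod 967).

207

Apply the Euclidean algorithm and back-substitute:
967 = 1*640 + 327
640 = 1*327 + 313
327 = 1*313 + 14
313 = 22*14 + 5
14 = 2*5 + 4
5 = 1*4 + 1
4 = 4*1 + 0
gcd(640, 967) = 1, so the inverse exists.
Back-substitute for 1:
1 = 1*5 − 1*4
  = −1*14 + 3*5
  = 3*313 − 67*14
  = −67*327 + 70*313
  = 70*640 − 137*327
  = −137*967 + 207*640
So 640⁻¹ ≡ 207 (mod 967).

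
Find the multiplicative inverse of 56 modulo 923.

Run the extended Euclidean algorithm:
923 = 16×56 + 27
56 = 2×27 + 2
27 = 13×2 + 1
2 = 2×1 + 0
gcd(56, 923) = 1, so the inverse exists.
Bézout: 1 = 27×923 − 445×56.
So 56⁻¹ ≡ −445 ≡ 478 (mod 923).

478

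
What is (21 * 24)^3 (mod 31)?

16

21 * 24 = 504 ≡ 8 (mod 31)
(8)^3 ≡ 16 (mod 31)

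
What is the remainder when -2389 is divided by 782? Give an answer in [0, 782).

-2389 = -4*782 + 739, so -2389 ≡ 739 (mod 782).

739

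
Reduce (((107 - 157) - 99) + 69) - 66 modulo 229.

83

107 - 157 = -50 ≡ 179 (mod 229)
179 - 99 = 80
80 + 69 = 149
149 - 66 = 83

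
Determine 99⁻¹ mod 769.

435

Apply the Euclidean algorithm and back-substitute:
769 = 7·99 + 76
99 = 1·76 + 23
76 = 3·23 + 7
23 = 3·7 + 2
7 = 3·2 + 1
2 = 2·1 + 0
gcd(99, 769) = 1, so the inverse exists.
Back-substitute for 1:
1 = 1·7 − 3·2
  = −3·23 + 10·7
  = 10·76 − 33·23
  = −33·99 + 43·76
  = 43·769 − 334·99
So 99⁻¹ ≡ −334 ≡ 435 (mod 769).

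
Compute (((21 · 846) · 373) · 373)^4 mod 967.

181

21 · 846 = 17766 ≡ 360 (mod 967)
360 · 373 = 134280 ≡ 834 (mod 967)
834 · 373 = 311082 ≡ 675 (mod 967)
(675)^4 ≡ 181 (mod 967)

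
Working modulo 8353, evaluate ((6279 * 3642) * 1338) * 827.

6279 * 3642 = 22868118 ≡ 5957 (mod 8353)
5957 * 1338 = 7970466 ≡ 1704 (mod 8353)
1704 * 827 = 1409208 ≡ 5904 (mod 8353)

5904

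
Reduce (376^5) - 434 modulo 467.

173

(376)^5 ≡ 140 (mod 467)
140 - 434 = -294 ≡ 173 (mod 467)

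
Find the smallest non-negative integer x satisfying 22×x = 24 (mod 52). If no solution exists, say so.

20

gcd(22, 52) = 2, and 2 | 24, so solutions exist.
Divide through by 2: 11×x = 12 (mod 26).
11⁻¹ ≡ 19 (mod 26).
x ≡ 19×12 ≡ 20 (mod 26).
The smallest non-negative solution is x = 20.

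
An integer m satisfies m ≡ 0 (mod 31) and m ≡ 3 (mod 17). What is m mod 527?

496

31⁻¹ mod 17: 31*11 ≡ 1 (mod 17), so 31⁻¹ ≡ 11.
m = 0 + 31*((3 − 0)*11 mod 17) = 0 + 31*16 = 496.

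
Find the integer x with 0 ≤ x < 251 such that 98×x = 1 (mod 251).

146

251 = 2×98 + 55
98 = 1×55 + 43
55 = 1×43 + 12
43 = 3×12 + 7
12 = 1×7 + 5
7 = 1×5 + 2
5 = 2×2 + 1
2 = 2×1 + 0
gcd(98, 251) = 1, so the inverse exists.
Back-substitute for 1:
1 = 1×5 − 2×2
  = −2×7 + 3×5
  = 3×12 − 5×7
  = −5×43 + 18×12
  = 18×55 − 23×43
  = −23×98 + 41×55
  = 41×251 − 105×98
So 98⁻¹ ≡ −105 ≡ 146 (mod 251).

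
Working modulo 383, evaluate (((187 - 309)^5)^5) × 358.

166

187 - 309 = -122 ≡ 261 (mod 383)
(261)^5 ≡ 87 (mod 383)
(87)^5 ≡ 24 (mod 383)
24 × 358 = 8592 ≡ 166 (mod 383)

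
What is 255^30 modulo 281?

247

255^1 ≡ 255 (mod 281)
255^2 ≡ 255^2 = 65025 ≡ 114 (mod 281)
255^4 ≡ 114^2 = 12996 ≡ 70 (mod 281)
255^8 ≡ 70^2 = 4900 ≡ 123 (mod 281)
255^16 ≡ 123^2 = 15129 ≡ 236 (mod 281)
255^30 = 255^16 * 255^8 * 255^4 * 255^2 ≡ 236 * 123 * 70 * 114 (mod 281).
Accumulate the product:
236 * 123 = 29028 ≡ 85
85 * 70 = 5950 ≡ 49
49 * 114 = 5586 ≡ 247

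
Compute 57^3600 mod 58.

1

57^1 ≡ 57 (mod 58)
57^2 ≡ 57^2 = 3249 ≡ 1 (mod 58)
57^4 ≡ 1^2 = 1 (mod 58)
57^8 ≡ 1^2 = 1 (mod 58)
57^16 ≡ 1^2 = 1 (mod 58)
57^32 ≡ 1^2 = 1 (mod 58)
57^64 ≡ 1^2 = 1 (mod 58)
57^128 ≡ 1^2 = 1 (mod 58)
57^256 ≡ 1^2 = 1 (mod 58)
57^512 ≡ 1^2 = 1 (mod 58)
57^1024 ≡ 1^2 = 1 (mod 58)
57^2048 ≡ 1^2 = 1 (mod 58)
57^3600 = 57^2048 * 57^1024 * 57^512 * 57^16 ≡ 1 * 1 * 1 * 1 (mod 58).
Accumulate the product:
1 * 1 = 1
1 * 1 = 1
1 * 1 = 1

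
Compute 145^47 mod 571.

Using repeated squaring:
145^1 ≡ 145 (mod 571)
145^2 ≡ 145^2 = 21025 ≡ 469 (mod 571)
145^4 ≡ 469^2 = 219961 ≡ 126 (mod 571)
145^8 ≡ 126^2 = 15876 ≡ 459 (mod 571)
145^16 ≡ 459^2 = 210681 ≡ 553 (mod 571)
145^32 ≡ 553^2 = 305809 ≡ 324 (mod 571)
145^47 = 145^32 × 145^8 × 145^4 × 145^2 × 145^1 ≡ 324 × 459 × 126 × 469 × 145 (mod 571).
Accumulate the product:
324 × 459 = 148716 ≡ 256
256 × 126 = 32256 ≡ 280
280 × 469 = 131320 ≡ 561
561 × 145 = 81345 ≡ 263

263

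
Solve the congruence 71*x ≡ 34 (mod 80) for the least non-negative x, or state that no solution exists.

14

gcd(71, 80) = 1, so a unique solution mod 80 exists.
71⁻¹ ≡ 71 (mod 80).
x ≡ 71*34 ≡ 14 (mod 80).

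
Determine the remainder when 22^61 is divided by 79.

22^1 ≡ 22 (mod 79)
22^2 ≡ 22^2 = 484 ≡ 10 (mod 79)
22^4 ≡ 10^2 = 100 ≡ 21 (mod 79)
22^8 ≡ 21^2 = 441 ≡ 46 (mod 79)
22^16 ≡ 46^2 = 2116 ≡ 62 (mod 79)
22^32 ≡ 62^2 = 3844 ≡ 52 (mod 79)
22^61 = 22^32 * 22^16 * 22^8 * 22^4 * 22^1 ≡ 52 * 62 * 46 * 21 * 22 (mod 79).
Accumulate the product:
52 * 62 = 3224 ≡ 64
64 * 46 = 2944 ≡ 21
21 * 21 = 441 ≡ 46
46 * 22 = 1012 ≡ 64

64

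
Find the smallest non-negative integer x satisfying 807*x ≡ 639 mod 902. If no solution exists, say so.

gcd(807, 902) = 1, so a unique solution mod 902 exists.
807⁻¹ ≡ 883 (mod 902).
x ≡ 883*639 ≡ 487 (mod 902).

487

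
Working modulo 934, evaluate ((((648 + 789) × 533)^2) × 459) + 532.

627

648 + 789 = 1437 ≡ 503 (mod 934)
503 × 533 = 268099 ≡ 41 (mod 934)
(41)^2 ≡ 747 (mod 934)
747 × 459 = 342873 ≡ 95 (mod 934)
95 + 532 = 627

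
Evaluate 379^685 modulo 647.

By square-and-multiply:
379^1 ≡ 379 (mod 647)
379^2 ≡ 379^2 = 143641 ≡ 7 (mod 647)
379^4 ≡ 7^2 = 49 (mod 647)
379^8 ≡ 49^2 = 2401 ≡ 460 (mod 647)
379^16 ≡ 460^2 = 211600 ≡ 31 (mod 647)
379^32 ≡ 31^2 = 961 ≡ 314 (mod 647)
379^64 ≡ 314^2 = 98596 ≡ 252 (mod 647)
379^128 ≡ 252^2 = 63504 ≡ 98 (mod 647)
379^256 ≡ 98^2 = 9604 ≡ 546 (mod 647)
379^512 ≡ 546^2 = 298116 ≡ 496 (mod 647)
379^685 = 379^512 · 379^128 · 379^32 · 379^8 · 379^4 · 379^1 ≡ 496 · 98 · 314 · 460 · 49 · 379 (mod 647).
Accumulate the product:
496 · 98 = 48608 ≡ 83
83 · 314 = 26062 ≡ 182
182 · 460 = 83720 ≡ 257
257 · 49 = 12593 ≡ 300
300 · 379 = 113700 ≡ 475

475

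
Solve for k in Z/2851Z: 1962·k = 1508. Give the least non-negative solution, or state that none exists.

gcd(1962, 2851) = 1, so a unique solution mod 2851 exists.
1962⁻¹ ≡ 1472 (mod 2851).
k ≡ 1472·1508 ≡ 1698 (mod 2851).

1698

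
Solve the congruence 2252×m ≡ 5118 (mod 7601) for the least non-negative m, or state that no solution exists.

gcd(2252, 7601) = 1, so a unique solution mod 7601 exists.
2252⁻¹ ≡ 5694 (mod 7601).
m ≡ 5694×5118 ≡ 7259 (mod 7601).

7259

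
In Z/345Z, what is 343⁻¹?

Run the extended Euclidean algorithm:
345 = 1×343 + 2
343 = 171×2 + 1
2 = 2×1 + 0
gcd(343, 345) = 1, so the inverse exists.
Bézout: 1 = −171×345 + 172×343.
So 343⁻¹ ≡ 172 (mod 345).

172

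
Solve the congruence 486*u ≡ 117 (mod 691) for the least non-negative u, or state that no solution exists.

gcd(486, 691) = 1, so a unique solution mod 691 exists.
486⁻¹ ≡ 391 (mod 691).
u ≡ 391*117 ≡ 141 (mod 691).

141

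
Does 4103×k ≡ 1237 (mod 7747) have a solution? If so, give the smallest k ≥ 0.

7668

gcd(4103, 7747) = 1, so a unique solution mod 7747 exists.
4103⁻¹ ≡ 1384 (mod 7747).
k ≡ 1384×1237 ≡ 7668 (mod 7747).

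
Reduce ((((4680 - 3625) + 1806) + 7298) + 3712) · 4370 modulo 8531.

4680 - 3625 = 1055
1055 + 1806 = 2861
2861 + 7298 = 10159 ≡ 1628 (mod 8531)
1628 + 3712 = 5340
5340 · 4370 = 23335800 ≡ 3515 (mod 8531)

3515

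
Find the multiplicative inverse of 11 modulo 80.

51

80 = 7·11 + 3
11 = 3·3 + 2
3 = 1·2 + 1
2 = 2·1 + 0
gcd(11, 80) = 1, so the inverse exists.
Back-substitute for 1:
1 = 1·3 − 1·2
  = −1·11 + 4·3
  = 4·80 − 29·11
So 11⁻¹ ≡ −29 ≡ 51 (mod 80).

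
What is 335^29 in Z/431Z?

367

29 in binary is 11101, i.e. 29 = 16 + 8 + 4 + 1.
335^1 ≡ 335 (mod 431)
335^2 ≡ 335^2 = 112225 ≡ 165 (mod 431)
335^4 ≡ 165^2 = 27225 ≡ 72 (mod 431)
335^8 ≡ 72^2 = 5184 ≡ 12 (mod 431)
335^16 ≡ 12^2 = 144 (mod 431)
335^29 = 335^16 · 335^8 · 335^4 · 335^1 ≡ 144 · 12 · 72 · 335 (mod 431).
Accumulate the product:
144 · 12 = 1728 ≡ 4
4 · 72 = 288
288 · 335 = 96480 ≡ 367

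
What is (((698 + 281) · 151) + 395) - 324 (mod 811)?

698 + 281 = 979 ≡ 168 (mod 811)
168 · 151 = 25368 ≡ 227 (mod 811)
227 + 395 = 622
622 - 324 = 298

298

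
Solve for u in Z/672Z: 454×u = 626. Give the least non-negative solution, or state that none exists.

gcd(454, 672) = 2, and 2 | 626, so solutions exist.
Divide through by 2: 227×u ≡ 313 mod 336.
227⁻¹ ≡ 299 (mod 336).
u ≡ 299×313 ≡ 179 (mod 336).
The smallest non-negative solution is u = 179.

179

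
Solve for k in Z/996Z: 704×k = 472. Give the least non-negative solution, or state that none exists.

gcd(704, 996) = 4, and 4 | 472, so solutions exist.
Divide through by 4: 176×k ≡ 118 mod 249.
176⁻¹ ≡ 191 (mod 249).
k ≡ 191×118 ≡ 128 (mod 249).
The smallest non-negative solution is k = 128.

128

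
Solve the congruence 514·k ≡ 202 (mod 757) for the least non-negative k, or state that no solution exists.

gcd(514, 757) = 1, so a unique solution mod 757 exists.
514⁻¹ ≡ 676 (mod 757).
k ≡ 676·202 ≡ 292 (mod 757).

292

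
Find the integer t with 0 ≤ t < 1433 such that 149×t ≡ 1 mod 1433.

327

1433 = 9*149 + 92
149 = 1*92 + 57
92 = 1*57 + 35
57 = 1*35 + 22
35 = 1*22 + 13
22 = 1*13 + 9
13 = 1*9 + 4
9 = 2*4 + 1
4 = 4*1 + 0
gcd(149, 1433) = 1, so the inverse exists.
Bézout: 1 = −34*1433 + 327*149.
So 149⁻¹ ≡ 327 (mod 1433).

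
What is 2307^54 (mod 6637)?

6156

54 in binary is 110110, i.e. 54 = 32 + 16 + 4 + 2.
2307^1 ≡ 2307 (mod 6637)
2307^2 ≡ 2307^2 = 5322249 ≡ 6012 (mod 6637)
2307^4 ≡ 6012^2 = 36144144 ≡ 5679 (mod 6637)
2307^8 ≡ 5679^2 = 32251041 ≡ 1858 (mod 6637)
2307^16 ≡ 1858^2 = 3452164 ≡ 924 (mod 6637)
2307^32 ≡ 924^2 = 853776 ≡ 4240 (mod 6637)
2307^54 = 2307^32 · 2307^16 · 2307^4 · 2307^2 ≡ 4240 · 924 · 5679 · 6012 (mod 6637).
Accumulate the product:
4240 · 924 = 3917760 ≡ 1930
1930 · 5679 = 10960470 ≡ 2783
2783 · 6012 = 16731396 ≡ 6156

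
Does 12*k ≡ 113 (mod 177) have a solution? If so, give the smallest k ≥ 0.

gcd(12, 177) = 3, and 3 does not divide 113.
So the congruence has no solution.

no solution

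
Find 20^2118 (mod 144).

64

2118 in binary is 100001000110, i.e. 2118 = 2048 + 64 + 4 + 2.
20^1 ≡ 20 (mod 144)
20^2 ≡ 20^2 = 400 ≡ 112 (mod 144)
20^4 ≡ 112^2 = 12544 ≡ 16 (mod 144)
20^8 ≡ 16^2 = 256 ≡ 112 (mod 144)
20^16 ≡ 112^2 = 12544 ≡ 16 (mod 144)
20^32 ≡ 16^2 = 256 ≡ 112 (mod 144)
20^64 ≡ 112^2 = 12544 ≡ 16 (mod 144)
20^128 ≡ 16^2 = 256 ≡ 112 (mod 144)
20^256 ≡ 112^2 = 12544 ≡ 16 (mod 144)
20^512 ≡ 16^2 = 256 ≡ 112 (mod 144)
20^1024 ≡ 112^2 = 12544 ≡ 16 (mod 144)
20^2048 ≡ 16^2 = 256 ≡ 112 (mod 144)
20^2118 = 20^2048 × 20^64 × 20^4 × 20^2 ≡ 112 × 16 × 16 × 112 (mod 144).
Accumulate the product:
112 × 16 = 1792 ≡ 64
64 × 16 = 1024 ≡ 16
16 × 112 = 1792 ≡ 64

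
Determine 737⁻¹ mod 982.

Apply the Euclidean algorithm and back-substitute:
982 = 1*737 + 245
737 = 3*245 + 2
245 = 122*2 + 1
2 = 2*1 + 0
gcd(737, 982) = 1, so the inverse exists.
Back-substitute for 1:
1 = 1*245 − 122*2
  = −122*737 + 367*245
  = 367*982 − 489*737
So 737⁻¹ ≡ −489 ≡ 493 (mod 982).

493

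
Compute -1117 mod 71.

-1117 = -16×71 + 19, so -1117 ≡ 19 (mod 71).

19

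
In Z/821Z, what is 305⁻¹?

428

821 = 2*305 + 211
305 = 1*211 + 94
211 = 2*94 + 23
94 = 4*23 + 2
23 = 11*2 + 1
2 = 2*1 + 0
gcd(305, 821) = 1, so the inverse exists.
Back-substitute for 1:
1 = 1*23 − 11*2
  = −11*94 + 45*23
  = 45*211 − 101*94
  = −101*305 + 146*211
  = 146*821 − 393*305
So 305⁻¹ ≡ −393 ≡ 428 (mod 821).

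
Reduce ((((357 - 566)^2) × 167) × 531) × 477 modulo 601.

368

357 - 566 = -209 ≡ 392 (mod 601)
(392)^2 ≡ 409 (mod 601)
409 × 167 = 68303 ≡ 390 (mod 601)
390 × 531 = 207090 ≡ 346 (mod 601)
346 × 477 = 165042 ≡ 368 (mod 601)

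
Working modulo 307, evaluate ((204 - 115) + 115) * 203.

204 - 115 = 89
89 + 115 = 204
204 * 203 = 41412 ≡ 274 (mod 307)

274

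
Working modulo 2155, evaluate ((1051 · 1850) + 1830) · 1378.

1051 · 1850 = 1944350 ≡ 540 (mod 2155)
540 + 1830 = 2370 ≡ 215 (mod 2155)
215 · 1378 = 296270 ≡ 1035 (mod 2155)

1035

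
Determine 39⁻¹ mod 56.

23

Run the extended Euclidean algorithm:
56 = 1·39 + 17
39 = 2·17 + 5
17 = 3·5 + 2
5 = 2·2 + 1
2 = 2·1 + 0
gcd(39, 56) = 1, so the inverse exists.
Back-substitute for 1:
1 = 1·5 − 2·2
  = −2·17 + 7·5
  = 7·39 − 16·17
  = −16·56 + 23·39
So 39⁻¹ ≡ 23 (mod 56).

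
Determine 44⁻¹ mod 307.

7

By the extended Euclidean algorithm:
307 = 6*44 + 43
44 = 1*43 + 1
43 = 43*1 + 0
gcd(44, 307) = 1, so the inverse exists.
Back-substitute for 1:
1 = 1*44 − 1*43
  = −1*307 + 7*44
So 44⁻¹ ≡ 7 (mod 307).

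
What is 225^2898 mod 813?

810

Compute successive squares:
225^1 ≡ 225 (mod 813)
225^2 ≡ 225^2 = 50625 ≡ 219 (mod 813)
225^4 ≡ 219^2 = 47961 ≡ 807 (mod 813)
225^8 ≡ 807^2 = 651249 ≡ 36 (mod 813)
225^16 ≡ 36^2 = 1296 ≡ 483 (mod 813)
225^32 ≡ 483^2 = 233289 ≡ 771 (mod 813)
225^64 ≡ 771^2 = 594441 ≡ 138 (mod 813)
225^128 ≡ 138^2 = 19044 ≡ 345 (mod 813)
225^256 ≡ 345^2 = 119025 ≡ 327 (mod 813)
225^512 ≡ 327^2 = 106929 ≡ 426 (mod 813)
225^1024 ≡ 426^2 = 181476 ≡ 177 (mod 813)
225^2048 ≡ 177^2 = 31329 ≡ 435 (mod 813)
225^2898 = 225^2048 · 225^512 · 225^256 · 225^64 · 225^16 · 225^2 ≡ 435 · 426 · 327 · 138 · 483 · 219 (mod 813).
Accumulate the product:
435 · 426 = 185310 ≡ 759
759 · 327 = 248193 ≡ 228
228 · 138 = 31464 ≡ 570
570 · 483 = 275310 ≡ 516
516 · 219 = 113004 ≡ 810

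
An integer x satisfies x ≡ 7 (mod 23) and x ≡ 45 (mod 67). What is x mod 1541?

1318

23⁻¹ mod 67: 23*35 ≡ 1 (mod 67), so 23⁻¹ ≡ 35.
x = 7 + 23*((45 − 7)*35 mod 67) = 7 + 23*57 = 1318.
Check: 1318 mod 23 = 7, 1318 mod 67 = 45. ✓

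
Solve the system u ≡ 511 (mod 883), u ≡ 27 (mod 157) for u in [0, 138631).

92343

883⁻¹ mod 157: 883·149 ≡ 1 (mod 157), so 883⁻¹ ≡ 149.
u = 511 + 883·((27 − 511)·149 mod 157) = 511 + 883·104 = 92343.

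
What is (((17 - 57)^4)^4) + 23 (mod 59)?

17 - 57 = -40 ≡ 19 (mod 59)
(19)^4 ≡ 49 (mod 59)
(49)^4 ≡ 29 (mod 59)
29 + 23 = 52

52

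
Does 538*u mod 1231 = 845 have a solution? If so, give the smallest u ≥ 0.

823

gcd(538, 1231) = 1, so a unique solution mod 1231 exists.
538⁻¹ ≡ 135 (mod 1231).
u ≡ 135*845 ≡ 823 (mod 1231).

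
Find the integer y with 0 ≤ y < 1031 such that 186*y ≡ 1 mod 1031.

1031 = 5×186 + 101
186 = 1×101 + 85
101 = 1×85 + 16
85 = 5×16 + 5
16 = 3×5 + 1
5 = 5×1 + 0
gcd(186, 1031) = 1, so the inverse exists.
Back-substitute for 1:
1 = 1×16 − 3×5
  = −3×85 + 16×16
  = 16×101 − 19×85
  = −19×186 + 35×101
  = 35×1031 − 194×186
So 186⁻¹ ≡ −194 ≡ 837 (mod 1031).

837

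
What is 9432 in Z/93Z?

39

9432 = 101×93 + 39, so 9432 ≡ 39 (mod 93).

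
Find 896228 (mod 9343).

8643

896228 = 95*9343 + 8643, so 896228 ≡ 8643 (mod 9343).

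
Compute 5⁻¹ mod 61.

Apply the Euclidean algorithm and back-substitute:
61 = 12*5 + 1
5 = 5*1 + 0
gcd(5, 61) = 1, so the inverse exists.
Back-substitute for 1:
1 = 1*61 − 12*5
So 5⁻¹ ≡ −12 ≡ 49 (mod 61).

49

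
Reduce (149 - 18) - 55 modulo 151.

76

149 - 18 = 131
131 - 55 = 76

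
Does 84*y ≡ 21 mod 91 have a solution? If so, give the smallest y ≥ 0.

gcd(84, 91) = 7, and 7 | 21, so solutions exist.
Divide through by 7: 12*y ≡ 3 (mod 13).
12⁻¹ ≡ 12 (mod 13).
y ≡ 12*3 ≡ 10 (mod 13).
The smallest non-negative solution is y = 10.

10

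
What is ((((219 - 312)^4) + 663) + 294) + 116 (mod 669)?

219 - 312 = -93 ≡ 576 (mod 669)
(576)^4 ≡ 297 (mod 669)
297 + 663 = 960 ≡ 291 (mod 669)
291 + 294 = 585
585 + 116 = 701 ≡ 32 (mod 669)

32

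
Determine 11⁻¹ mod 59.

Apply the Euclidean algorithm and back-substitute:
59 = 5*11 + 4
11 = 2*4 + 3
4 = 1*3 + 1
3 = 3*1 + 0
gcd(11, 59) = 1, so the inverse exists.
Bézout: 1 = 3*59 − 16*11.
So 11⁻¹ ≡ −16 ≡ 43 (mod 59).

43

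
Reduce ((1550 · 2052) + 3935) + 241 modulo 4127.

2859

1550 · 2052 = 3180600 ≡ 2810 (mod 4127)
2810 + 3935 = 6745 ≡ 2618 (mod 4127)
2618 + 241 = 2859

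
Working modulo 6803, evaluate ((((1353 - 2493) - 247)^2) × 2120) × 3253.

1353 - 2493 = -1140 ≡ 5663 (mod 6803)
5663 - 247 = 5416
(5416)^2 ≡ 5323 (mod 6803)
5323 × 2120 = 11284760 ≡ 5386 (mod 6803)
5386 × 3253 = 17520658 ≡ 2933 (mod 6803)

2933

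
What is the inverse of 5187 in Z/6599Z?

2276

Run the extended Euclidean algorithm:
6599 = 1*5187 + 1412
5187 = 3*1412 + 951
1412 = 1*951 + 461
951 = 2*461 + 29
461 = 15*29 + 26
29 = 1*26 + 3
26 = 8*3 + 2
3 = 1*2 + 1
2 = 2*1 + 0
gcd(5187, 6599) = 1, so the inverse exists.
Bézout: 1 = −1789*6599 + 2276*5187.
So 5187⁻¹ ≡ 2276 (mod 6599).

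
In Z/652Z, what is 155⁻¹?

387

Run the extended Euclidean algorithm:
652 = 4×155 + 32
155 = 4×32 + 27
32 = 1×27 + 5
27 = 5×5 + 2
5 = 2×2 + 1
2 = 2×1 + 0
gcd(155, 652) = 1, so the inverse exists.
Bézout: 1 = 63×652 − 265×155.
So 155⁻¹ ≡ −265 ≡ 387 (mod 652).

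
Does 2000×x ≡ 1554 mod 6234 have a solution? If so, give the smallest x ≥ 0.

60

gcd(2000, 6234) = 2, and 2 | 1554, so solutions exist.
Divide through by 2: 1000×x = 777 (mod 3117).
1000⁻¹ ≡ 1705 (mod 3117).
x ≡ 1705×777 ≡ 60 (mod 3117).
The smallest non-negative solution is x = 60.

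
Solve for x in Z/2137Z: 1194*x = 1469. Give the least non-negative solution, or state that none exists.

497

gcd(1194, 2137) = 1, so a unique solution mod 2137 exists.
1194⁻¹ ≡ 911 (mod 2137).
x ≡ 911*1469 ≡ 497 (mod 2137).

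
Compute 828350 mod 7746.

828350 = 106×7746 + 7274, so 828350 ≡ 7274 (mod 7746).

7274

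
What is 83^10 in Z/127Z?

83^1 ≡ 83 (mod 127)
83^2 ≡ 83^2 = 6889 ≡ 31 (mod 127)
83^4 ≡ 31^2 = 961 ≡ 72 (mod 127)
83^8 ≡ 72^2 = 5184 ≡ 104 (mod 127)
83^10 = 83^8 · 83^2 ≡ 104 · 31 (mod 127).
104 · 31 = 3224 ≡ 49 (mod 127).

49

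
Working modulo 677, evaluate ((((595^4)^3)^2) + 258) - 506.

378

(595)^4 ≡ 85 (mod 677)
(85)^3 ≡ 86 (mod 677)
(86)^2 ≡ 626 (mod 677)
626 + 258 = 884 ≡ 207 (mod 677)
207 - 506 = -299 ≡ 378 (mod 677)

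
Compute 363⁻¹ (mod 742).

139

742 = 2×363 + 16
363 = 22×16 + 11
16 = 1×11 + 5
11 = 2×5 + 1
5 = 5×1 + 0
gcd(363, 742) = 1, so the inverse exists.
Back-substitute for 1:
1 = 1×11 − 2×5
  = −2×16 + 3×11
  = 3×363 − 68×16
  = −68×742 + 139×363
So 363⁻¹ ≡ 139 (mod 742).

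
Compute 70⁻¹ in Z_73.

73 = 1×70 + 3
70 = 23×3 + 1
3 = 3×1 + 0
gcd(70, 73) = 1, so the inverse exists.
Back-substitute for 1:
1 = 1×70 − 23×3
  = −23×73 + 24×70
So 70⁻¹ ≡ 24 (mod 73).

24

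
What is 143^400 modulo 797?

524

400 in binary is 110010000, i.e. 400 = 256 + 128 + 16.
143^1 ≡ 143 (mod 797)
143^2 ≡ 143^2 = 20449 ≡ 524 (mod 797)
143^4 ≡ 524^2 = 274576 ≡ 408 (mod 797)
143^8 ≡ 408^2 = 166464 ≡ 688 (mod 797)
143^16 ≡ 688^2 = 473344 ≡ 723 (mod 797)
143^32 ≡ 723^2 = 522729 ≡ 694 (mod 797)
143^64 ≡ 694^2 = 481636 ≡ 248 (mod 797)
143^128 ≡ 248^2 = 61504 ≡ 135 (mod 797)
143^256 ≡ 135^2 = 18225 ≡ 691 (mod 797)
143^400 = 143^256 × 143^128 × 143^16 ≡ 691 × 135 × 723 (mod 797).
Accumulate the product:
691 × 135 = 93285 ≡ 36
36 × 723 = 26028 ≡ 524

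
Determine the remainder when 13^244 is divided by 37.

Compute successive squares:
244 in binary is 11110100, i.e. 244 = 128 + 64 + 32 + 16 + 4.
13^1 ≡ 13 (mod 37)
13^2 ≡ 13^2 = 169 ≡ 21 (mod 37)
13^4 ≡ 21^2 = 441 ≡ 34 (mod 37)
13^8 ≡ 34^2 = 1156 ≡ 9 (mod 37)
13^16 ≡ 9^2 = 81 ≡ 7 (mod 37)
13^32 ≡ 7^2 = 49 ≡ 12 (mod 37)
13^64 ≡ 12^2 = 144 ≡ 33 (mod 37)
13^128 ≡ 33^2 = 1089 ≡ 16 (mod 37)
13^244 = 13^128 × 13^64 × 13^32 × 13^16 × 13^4 ≡ 16 × 33 × 12 × 7 × 34 (mod 37).
Accumulate the product:
16 × 33 = 528 ≡ 10
10 × 12 = 120 ≡ 9
9 × 7 = 63 ≡ 26
26 × 34 = 884 ≡ 33

33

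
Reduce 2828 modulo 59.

55

2828 = 47×59 + 55, so 2828 ≡ 55 (mod 59).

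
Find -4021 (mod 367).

16

-4021 = -11*367 + 16, so -4021 ≡ 16 (mod 367).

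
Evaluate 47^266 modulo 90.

Using repeated squaring:
47^1 ≡ 47 (mod 90)
47^2 ≡ 47^2 = 2209 ≡ 49 (mod 90)
47^4 ≡ 49^2 = 2401 ≡ 61 (mod 90)
47^8 ≡ 61^2 = 3721 ≡ 31 (mod 90)
47^16 ≡ 31^2 = 961 ≡ 61 (mod 90)
47^32 ≡ 61^2 = 3721 ≡ 31 (mod 90)
47^64 ≡ 31^2 = 961 ≡ 61 (mod 90)
47^128 ≡ 61^2 = 3721 ≡ 31 (mod 90)
47^256 ≡ 31^2 = 961 ≡ 61 (mod 90)
47^266 = 47^256 × 47^8 × 47^2 ≡ 61 × 31 × 49 (mod 90).
Accumulate the product:
61 × 31 = 1891 ≡ 1
1 × 49 = 49

49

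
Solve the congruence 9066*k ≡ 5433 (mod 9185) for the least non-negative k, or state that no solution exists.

2733

gcd(9066, 9185) = 1, so a unique solution mod 9185 exists.
9066⁻¹ ≡ 7101 (mod 9185).
k ≡ 7101*5433 ≡ 2733 (mod 9185).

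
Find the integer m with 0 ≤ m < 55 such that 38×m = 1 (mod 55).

42

Run the extended Euclidean algorithm:
55 = 1·38 + 17
38 = 2·17 + 4
17 = 4·4 + 1
4 = 4·1 + 0
gcd(38, 55) = 1, so the inverse exists.
Back-substitute for 1:
1 = 1·17 − 4·4
  = −4·38 + 9·17
  = 9·55 − 13·38
So 38⁻¹ ≡ −13 ≡ 42 (mod 55).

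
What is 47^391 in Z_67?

By square-and-multiply:
391 in binary is 110000111, i.e. 391 = 256 + 128 + 4 + 2 + 1.
47^1 ≡ 47 (mod 67)
47^2 ≡ 47^2 = 2209 ≡ 65 (mod 67)
47^4 ≡ 65^2 = 4225 ≡ 4 (mod 67)
47^8 ≡ 4^2 = 16 (mod 67)
47^16 ≡ 16^2 = 256 ≡ 55 (mod 67)
47^32 ≡ 55^2 = 3025 ≡ 10 (mod 67)
47^64 ≡ 10^2 = 100 ≡ 33 (mod 67)
47^128 ≡ 33^2 = 1089 ≡ 17 (mod 67)
47^256 ≡ 17^2 = 289 ≡ 21 (mod 67)
47^391 = 47^256 * 47^128 * 47^4 * 47^2 * 47^1 ≡ 21 * 17 * 4 * 65 * 47 (mod 67).
Accumulate the product:
21 * 17 = 357 ≡ 22
22 * 4 = 88 ≡ 21
21 * 65 = 1365 ≡ 25
25 * 47 = 1175 ≡ 36

36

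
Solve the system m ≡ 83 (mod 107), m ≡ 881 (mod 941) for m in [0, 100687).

107⁻¹ mod 941: 107×642 ≡ 1 (mod 941), so 107⁻¹ ≡ 642.
m = 83 + 107×((881 − 83)×642 mod 941) = 83 + 107×412 = 44167.

44167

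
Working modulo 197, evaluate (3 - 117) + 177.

3 - 117 = -114 ≡ 83 (mod 197)
83 + 177 = 260 ≡ 63 (mod 197)

63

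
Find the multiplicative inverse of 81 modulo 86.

17

86 = 1×81 + 5
81 = 16×5 + 1
5 = 5×1 + 0
gcd(81, 86) = 1, so the inverse exists.
Bézout: 1 = −16×86 + 17×81.
So 81⁻¹ ≡ 17 (mod 86).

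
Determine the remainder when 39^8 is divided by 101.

39^1 ≡ 39 (mod 101)
39^2 ≡ 39^2 = 1521 ≡ 6 (mod 101)
39^4 ≡ 6^2 = 36 (mod 101)
39^8 ≡ 36^2 = 1296 ≡ 84 (mod 101)
So 39^8 ≡ 84 (mod 101).

84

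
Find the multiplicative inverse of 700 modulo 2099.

By the extended Euclidean algorithm:
2099 = 2*700 + 699
700 = 1*699 + 1
699 = 699*1 + 0
gcd(700, 2099) = 1, so the inverse exists.
Bézout: 1 = −1*2099 + 3*700.
So 700⁻¹ ≡ 3 (mod 2099).

3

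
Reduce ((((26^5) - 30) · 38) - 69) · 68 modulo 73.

36

(26)^5 ≡ 42 (mod 73)
42 - 30 = 12
12 · 38 = 456 ≡ 18 (mod 73)
18 - 69 = -51 ≡ 22 (mod 73)
22 · 68 = 1496 ≡ 36 (mod 73)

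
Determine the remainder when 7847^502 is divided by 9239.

3003

Using repeated squaring:
7847^1 ≡ 7847 (mod 9239)
7847^2 ≡ 7847^2 = 61575409 ≡ 6713 (mod 9239)
7847^4 ≡ 6713^2 = 45064369 ≡ 5766 (mod 9239)
7847^8 ≡ 5766^2 = 33246756 ≡ 4834 (mod 9239)
7847^16 ≡ 4834^2 = 23367556 ≡ 2125 (mod 9239)
7847^32 ≡ 2125^2 = 4515625 ≡ 6993 (mod 9239)
7847^64 ≡ 6993^2 = 48902049 ≡ 22 (mod 9239)
7847^128 ≡ 22^2 = 484 (mod 9239)
7847^256 ≡ 484^2 = 234256 ≡ 3281 (mod 9239)
7847^502 = 7847^256 * 7847^128 * 7847^64 * 7847^32 * 7847^16 * 7847^4 * 7847^2 ≡ 3281 * 484 * 22 * 6993 * 2125 * 5766 * 6713 (mod 9239).
Accumulate the product:
3281 * 484 = 1588004 ≡ 8135
8135 * 22 = 178970 ≡ 3429
3429 * 6993 = 23978997 ≡ 3792
3792 * 2125 = 8058000 ≡ 1592
1592 * 5766 = 9179472 ≡ 5145
5145 * 6713 = 34538385 ≡ 3003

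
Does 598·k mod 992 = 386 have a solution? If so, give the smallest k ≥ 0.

gcd(598, 992) = 2, and 2 | 386, so solutions exist.
Divide through by 2: 299·k = 193 (mod 496).
299⁻¹ ≡ 355 (mod 496).
k ≡ 355·193 ≡ 67 (mod 496).
The smallest non-negative solution is k = 67.

67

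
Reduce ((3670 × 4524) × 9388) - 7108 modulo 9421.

3670 × 4524 = 16603080 ≡ 3278 (mod 9421)
3278 × 9388 = 30773864 ≡ 4878 (mod 9421)
4878 - 7108 = -2230 ≡ 7191 (mod 9421)

7191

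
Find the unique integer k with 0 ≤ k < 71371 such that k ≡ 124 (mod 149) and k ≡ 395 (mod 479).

149⁻¹ mod 479: 149×434 ≡ 1 (mod 479), so 149⁻¹ ≡ 434.
k = 124 + 149×((395 − 124)×434 mod 479) = 124 + 149×259 = 38715.

38715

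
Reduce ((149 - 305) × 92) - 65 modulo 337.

149 - 305 = -156 ≡ 181 (mod 337)
181 × 92 = 16652 ≡ 139 (mod 337)
139 - 65 = 74

74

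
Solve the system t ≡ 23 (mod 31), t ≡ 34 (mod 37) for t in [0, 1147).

922

31⁻¹ mod 37: 31*6 ≡ 1 (mod 37), so 31⁻¹ ≡ 6.
t = 23 + 31*((34 − 23)*6 mod 37) = 23 + 31*29 = 922.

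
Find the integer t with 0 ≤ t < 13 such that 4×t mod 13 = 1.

13 = 3*4 + 1
4 = 4*1 + 0
gcd(4, 13) = 1, so the inverse exists.
Back-substitute for 1:
1 = 1*13 − 3*4
So 4⁻¹ ≡ −3 ≡ 10 (mod 13).

10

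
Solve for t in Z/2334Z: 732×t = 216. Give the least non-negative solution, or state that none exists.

gcd(732, 2334) = 6, and 6 | 216, so solutions exist.
Divide through by 6: 122×t ≡ 36 mod 389.
122⁻¹ ≡ 169 (mod 389).
t ≡ 169×36 ≡ 249 (mod 389).
The smallest non-negative solution is t = 249.

249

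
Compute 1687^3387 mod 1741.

1687^1 ≡ 1687 (mod 1741)
1687^2 ≡ 1687^2 = 2845969 ≡ 1175 (mod 1741)
1687^4 ≡ 1175^2 = 1380625 ≡ 12 (mod 1741)
1687^8 ≡ 12^2 = 144 (mod 1741)
1687^16 ≡ 144^2 = 20736 ≡ 1585 (mod 1741)
1687^32 ≡ 1585^2 = 2512225 ≡ 1703 (mod 1741)
1687^64 ≡ 1703^2 = 2900209 ≡ 1444 (mod 1741)
1687^128 ≡ 1444^2 = 2085136 ≡ 1159 (mod 1741)
1687^256 ≡ 1159^2 = 1343281 ≡ 970 (mod 1741)
1687^512 ≡ 970^2 = 940900 ≡ 760 (mod 1741)
1687^1024 ≡ 760^2 = 577600 ≡ 1329 (mod 1741)
1687^2048 ≡ 1329^2 = 1766241 ≡ 867 (mod 1741)
1687^3387 = 1687^2048 × 1687^1024 × 1687^256 × 1687^32 × 1687^16 × 1687^8 × 1687^2 × 1687^1 ≡ 867 × 1329 × 970 × 1703 × 1585 × 144 × 1175 × 1687 (mod 1741).
Accumulate the product:
867 × 1329 = 1152243 ≡ 1442
1442 × 970 = 1398740 ≡ 717
717 × 1703 = 1221051 ≡ 610
610 × 1585 = 966850 ≡ 595
595 × 144 = 85680 ≡ 371
371 × 1175 = 435925 ≡ 675
675 × 1687 = 1138725 ≡ 111

111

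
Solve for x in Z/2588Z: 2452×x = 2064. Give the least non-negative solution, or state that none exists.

gcd(2452, 2588) = 4, and 4 | 2064, so solutions exist.
Divide through by 4: 613×x mod 647 = 516.
613⁻¹ ≡ 19 (mod 647).
x ≡ 19×516 ≡ 99 (mod 647).
The smallest non-negative solution is x = 99.

99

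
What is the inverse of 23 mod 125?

125 = 5×23 + 10
23 = 2×10 + 3
10 = 3×3 + 1
3 = 3×1 + 0
gcd(23, 125) = 1, so the inverse exists.
Back-substitute for 1:
1 = 1×10 − 3×3
  = −3×23 + 7×10
  = 7×125 − 38×23
So 23⁻¹ ≡ −38 ≡ 87 (mod 125).

87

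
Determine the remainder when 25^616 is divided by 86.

Using repeated squaring:
616 in binary is 1001101000, i.e. 616 = 512 + 64 + 32 + 8.
25^1 ≡ 25 (mod 86)
25^2 ≡ 25^2 = 625 ≡ 23 (mod 86)
25^4 ≡ 23^2 = 529 ≡ 13 (mod 86)
25^8 ≡ 13^2 = 169 ≡ 83 (mod 86)
25^16 ≡ 83^2 = 6889 ≡ 9 (mod 86)
25^32 ≡ 9^2 = 81 (mod 86)
25^64 ≡ 81^2 = 6561 ≡ 25 (mod 86)
25^128 ≡ 25^2 = 625 ≡ 23 (mod 86)
25^256 ≡ 23^2 = 529 ≡ 13 (mod 86)
25^512 ≡ 13^2 = 169 ≡ 83 (mod 86)
25^616 = 25^512 × 25^64 × 25^32 × 25^8 ≡ 83 × 25 × 81 × 83 (mod 86).
Accumulate the product:
83 × 25 = 2075 ≡ 11
11 × 81 = 891 ≡ 31
31 × 83 = 2573 ≡ 79

79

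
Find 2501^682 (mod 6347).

1589

Using repeated squaring:
682 in binary is 1010101010, i.e. 682 = 512 + 128 + 32 + 8 + 2.
2501^1 ≡ 2501 (mod 6347)
2501^2 ≡ 2501^2 = 6255001 ≡ 3206 (mod 6347)
2501^4 ≡ 3206^2 = 10278436 ≡ 2643 (mod 6347)
2501^8 ≡ 2643^2 = 6985449 ≡ 3749 (mod 6347)
2501^16 ≡ 3749^2 = 14055001 ≡ 2743 (mod 6347)
2501^32 ≡ 2743^2 = 7524049 ≡ 2854 (mod 6347)
2501^64 ≡ 2854^2 = 8145316 ≡ 2115 (mod 6347)
2501^128 ≡ 2115^2 = 4473225 ≡ 4937 (mod 6347)
2501^256 ≡ 4937^2 = 24373969 ≡ 1489 (mod 6347)
2501^512 ≡ 1489^2 = 2217121 ≡ 2018 (mod 6347)
2501^682 = 2501^512 · 2501^128 · 2501^32 · 2501^8 · 2501^2 ≡ 2018 · 4937 · 2854 · 3749 · 3206 (mod 6347).
Accumulate the product:
2018 · 4937 = 9962866 ≡ 4423
4423 · 2854 = 12623242 ≡ 5406
5406 · 3749 = 20267094 ≡ 1123
1123 · 3206 = 3600338 ≡ 1589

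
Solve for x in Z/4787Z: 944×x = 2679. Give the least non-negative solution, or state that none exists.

586

gcd(944, 4787) = 1, so a unique solution mod 4787 exists.
944⁻¹ ≡ 4001 (mod 4787).
x ≡ 4001×2679 ≡ 586 (mod 4787).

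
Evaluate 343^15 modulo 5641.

343^1 ≡ 343 (mod 5641)
343^2 ≡ 343^2 = 117649 ≡ 4829 (mod 5641)
343^4 ≡ 4829^2 = 23319241 ≡ 4988 (mod 5641)
343^8 ≡ 4988^2 = 24880144 ≡ 3334 (mod 5641)
343^15 = 343^8 * 343^4 * 343^2 * 343^1 ≡ 3334 * 4988 * 4829 * 343 (mod 5641).
Accumulate the product:
3334 * 4988 = 16629992 ≡ 324
324 * 4829 = 1564596 ≡ 2039
2039 * 343 = 699377 ≡ 5534

5534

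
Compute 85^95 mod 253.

87

Compute successive squares:
85^1 ≡ 85 (mod 253)
85^2 ≡ 85^2 = 7225 ≡ 141 (mod 253)
85^4 ≡ 141^2 = 19881 ≡ 147 (mod 253)
85^8 ≡ 147^2 = 21609 ≡ 104 (mod 253)
85^16 ≡ 104^2 = 10816 ≡ 190 (mod 253)
85^32 ≡ 190^2 = 36100 ≡ 174 (mod 253)
85^64 ≡ 174^2 = 30276 ≡ 169 (mod 253)
85^95 = 85^64 * 85^16 * 85^8 * 85^4 * 85^2 * 85^1 ≡ 169 * 190 * 104 * 147 * 141 * 85 (mod 253).
Accumulate the product:
169 * 190 = 32110 ≡ 232
232 * 104 = 24128 ≡ 93
93 * 147 = 13671 ≡ 9
9 * 141 = 1269 ≡ 4
4 * 85 = 340 ≡ 87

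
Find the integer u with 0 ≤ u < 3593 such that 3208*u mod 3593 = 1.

3565

3593 = 1*3208 + 385
3208 = 8*385 + 128
385 = 3*128 + 1
128 = 128*1 + 0
gcd(3208, 3593) = 1, so the inverse exists.
Bézout: 1 = 25*3593 − 28*3208.
So 3208⁻¹ ≡ −28 ≡ 3565 (mod 3593).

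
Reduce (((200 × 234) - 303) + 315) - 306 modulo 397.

57

200 × 234 = 46800 ≡ 351 (mod 397)
351 - 303 = 48
48 + 315 = 363
363 - 306 = 57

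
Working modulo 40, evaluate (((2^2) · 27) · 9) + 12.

(2)^2 ≡ 4 (mod 40)
4 · 27 = 108 ≡ 28 (mod 40)
28 · 9 = 252 ≡ 12 (mod 40)
12 + 12 = 24

24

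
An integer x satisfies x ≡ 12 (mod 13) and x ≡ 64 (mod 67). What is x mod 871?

13⁻¹ mod 67: 13×31 ≡ 1 (mod 67), so 13⁻¹ ≡ 31.
x = 12 + 13×((64 − 12)×31 mod 67) = 12 + 13×4 = 64.

64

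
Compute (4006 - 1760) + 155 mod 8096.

2401

4006 - 1760 = 2246
2246 + 155 = 2401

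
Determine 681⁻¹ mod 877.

By the extended Euclidean algorithm:
877 = 1×681 + 196
681 = 3×196 + 93
196 = 2×93 + 10
93 = 9×10 + 3
10 = 3×3 + 1
3 = 3×1 + 0
gcd(681, 877) = 1, so the inverse exists.
Back-substitute for 1:
1 = 1×10 − 3×3
  = −3×93 + 28×10
  = 28×196 − 59×93
  = −59×681 + 205×196
  = 205×877 − 264×681
So 681⁻¹ ≡ −264 ≡ 613 (mod 877).

613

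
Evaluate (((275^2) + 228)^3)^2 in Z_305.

(275)^2 ≡ 290 (mod 305)
290 + 228 = 518 ≡ 213 (mod 305)
(213)^3 ≡ 282 (mod 305)
(282)^2 ≡ 224 (mod 305)

224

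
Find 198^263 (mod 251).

117

Compute successive squares:
198^1 ≡ 198 (mod 251)
198^2 ≡ 198^2 = 39204 ≡ 48 (mod 251)
198^4 ≡ 48^2 = 2304 ≡ 45 (mod 251)
198^8 ≡ 45^2 = 2025 ≡ 17 (mod 251)
198^16 ≡ 17^2 = 289 ≡ 38 (mod 251)
198^32 ≡ 38^2 = 1444 ≡ 189 (mod 251)
198^64 ≡ 189^2 = 35721 ≡ 79 (mod 251)
198^128 ≡ 79^2 = 6241 ≡ 217 (mod 251)
198^256 ≡ 217^2 = 47089 ≡ 152 (mod 251)
198^263 = 198^256 · 198^4 · 198^2 · 198^1 ≡ 152 · 45 · 48 · 198 (mod 251).
Accumulate the product:
152 · 45 = 6840 ≡ 63
63 · 48 = 3024 ≡ 12
12 · 198 = 2376 ≡ 117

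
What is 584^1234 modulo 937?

Using repeated squaring:
1234 in binary is 10011010010, i.e. 1234 = 1024 + 128 + 64 + 16 + 2.
584^1 ≡ 584 (mod 937)
584^2 ≡ 584^2 = 341056 ≡ 925 (mod 937)
584^4 ≡ 925^2 = 855625 ≡ 144 (mod 937)
584^8 ≡ 144^2 = 20736 ≡ 122 (mod 937)
584^16 ≡ 122^2 = 14884 ≡ 829 (mod 937)
584^32 ≡ 829^2 = 687241 ≡ 420 (mod 937)
584^64 ≡ 420^2 = 176400 ≡ 244 (mod 937)
584^128 ≡ 244^2 = 59536 ≡ 505 (mod 937)
584^256 ≡ 505^2 = 255025 ≡ 161 (mod 937)
584^512 ≡ 161^2 = 25921 ≡ 622 (mod 937)
584^1024 ≡ 622^2 = 386884 ≡ 840 (mod 937)
584^1234 = 584^1024 * 584^128 * 584^64 * 584^16 * 584^2 ≡ 840 * 505 * 244 * 829 * 925 (mod 937).
Accumulate the product:
840 * 505 = 424200 ≡ 676
676 * 244 = 164944 ≡ 32
32 * 829 = 26528 ≡ 292
292 * 925 = 270100 ≡ 244

244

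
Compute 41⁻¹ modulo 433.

By the extended Euclidean algorithm:
433 = 10*41 + 23
41 = 1*23 + 18
23 = 1*18 + 5
18 = 3*5 + 3
5 = 1*3 + 2
3 = 1*2 + 1
2 = 2*1 + 0
gcd(41, 433) = 1, so the inverse exists.
Bézout: 1 = −16*433 + 169*41.
So 41⁻¹ ≡ 169 (mod 433).

169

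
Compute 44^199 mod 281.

199 in binary is 11000111, i.e. 199 = 128 + 64 + 4 + 2 + 1.
44^1 ≡ 44 (mod 281)
44^2 ≡ 44^2 = 1936 ≡ 250 (mod 281)
44^4 ≡ 250^2 = 62500 ≡ 118 (mod 281)
44^8 ≡ 118^2 = 13924 ≡ 155 (mod 281)
44^16 ≡ 155^2 = 24025 ≡ 140 (mod 281)
44^32 ≡ 140^2 = 19600 ≡ 211 (mod 281)
44^64 ≡ 211^2 = 44521 ≡ 123 (mod 281)
44^128 ≡ 123^2 = 15129 ≡ 236 (mod 281)
44^199 = 44^128 × 44^64 × 44^4 × 44^2 × 44^1 ≡ 236 × 123 × 118 × 250 × 44 (mod 281).
Accumulate the product:
236 × 123 = 29028 ≡ 85
85 × 118 = 10030 ≡ 195
195 × 250 = 48750 ≡ 137
137 × 44 = 6028 ≡ 127

127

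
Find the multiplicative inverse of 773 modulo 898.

Apply the Euclidean algorithm and back-substitute:
898 = 1*773 + 125
773 = 6*125 + 23
125 = 5*23 + 10
23 = 2*10 + 3
10 = 3*3 + 1
3 = 3*1 + 0
gcd(773, 898) = 1, so the inverse exists.
Back-substitute for 1:
1 = 1*10 − 3*3
  = −3*23 + 7*10
  = 7*125 − 38*23
  = −38*773 + 235*125
  = 235*898 − 273*773
So 773⁻¹ ≡ −273 ≡ 625 (mod 898).

625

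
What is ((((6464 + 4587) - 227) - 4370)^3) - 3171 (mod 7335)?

4363

6464 + 4587 = 11051 ≡ 3716 (mod 7335)
3716 - 227 = 3489
3489 - 4370 = -881 ≡ 6454 (mod 7335)
(6454)^3 ≡ 199 (mod 7335)
199 - 3171 = -2972 ≡ 4363 (mod 7335)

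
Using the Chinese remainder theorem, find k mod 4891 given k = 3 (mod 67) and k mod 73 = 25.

3018

67⁻¹ mod 73: 67·12 ≡ 1 (mod 73), so 67⁻¹ ≡ 12.
k = 3 + 67·((25 − 3)·12 mod 73) = 3 + 67·45 = 3018.
Check: 3018 mod 67 = 3, 3018 mod 73 = 25. ✓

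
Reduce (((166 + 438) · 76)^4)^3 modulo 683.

166 + 438 = 604
604 · 76 = 45904 ≡ 143 (mod 683)
(143)^4 ≡ 315 (mod 683)
(315)^3 ≡ 429 (mod 683)

429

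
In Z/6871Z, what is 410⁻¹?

Apply the Euclidean algorithm and back-substitute:
6871 = 16·410 + 311
410 = 1·311 + 99
311 = 3·99 + 14
99 = 7·14 + 1
14 = 14·1 + 0
gcd(410, 6871) = 1, so the inverse exists.
Bézout: 1 = −29·6871 + 486·410.
So 410⁻¹ ≡ 486 (mod 6871).

486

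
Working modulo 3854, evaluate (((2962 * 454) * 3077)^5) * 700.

204

2962 * 454 = 1344748 ≡ 3556 (mod 3854)
3556 * 3077 = 10941812 ≡ 306 (mod 3854)
(306)^5 ≡ 2610 (mod 3854)
2610 * 700 = 1827000 ≡ 204 (mod 3854)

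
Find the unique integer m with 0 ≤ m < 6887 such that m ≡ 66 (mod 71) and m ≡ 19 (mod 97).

71⁻¹ mod 97: 71×41 ≡ 1 (mod 97), so 71⁻¹ ≡ 41.
m = 66 + 71×((19 − 66)×41 mod 97) = 66 + 71×13 = 989.

989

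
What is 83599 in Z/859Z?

276

83599 = 97*859 + 276, so 83599 ≡ 276 (mod 859).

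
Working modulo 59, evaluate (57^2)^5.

21

(57)^2 ≡ 4 (mod 59)
(4)^5 ≡ 21 (mod 59)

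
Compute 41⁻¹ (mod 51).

By the extended Euclidean algorithm:
51 = 1*41 + 10
41 = 4*10 + 1
10 = 10*1 + 0
gcd(41, 51) = 1, so the inverse exists.
Back-substitute for 1:
1 = 1*41 − 4*10
  = −4*51 + 5*41
So 41⁻¹ ≡ 5 (mod 51).

5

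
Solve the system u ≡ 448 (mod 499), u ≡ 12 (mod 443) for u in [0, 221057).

138671

499⁻¹ mod 443: 499×356 ≡ 1 (mod 443), so 499⁻¹ ≡ 356.
u = 448 + 499×((12 − 448)×356 mod 443) = 448 + 499×277 = 138671.
Check: 138671 mod 499 = 448, 138671 mod 443 = 12. ✓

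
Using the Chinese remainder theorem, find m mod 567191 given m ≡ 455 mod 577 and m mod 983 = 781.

145282

577⁻¹ mod 983: 577*46 ≡ 1 (mod 983), so 577⁻¹ ≡ 46.
m = 455 + 577*((781 − 455)*46 mod 983) = 455 + 577*251 = 145282.
Check: 145282 mod 577 = 455, 145282 mod 983 = 781. ✓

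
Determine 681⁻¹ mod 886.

631

By the extended Euclidean algorithm:
886 = 1×681 + 205
681 = 3×205 + 66
205 = 3×66 + 7
66 = 9×7 + 3
7 = 2×3 + 1
3 = 3×1 + 0
gcd(681, 886) = 1, so the inverse exists.
Back-substitute for 1:
1 = 1×7 − 2×3
  = −2×66 + 19×7
  = 19×205 − 59×66
  = −59×681 + 196×205
  = 196×886 − 255×681
So 681⁻¹ ≡ −255 ≡ 631 (mod 886).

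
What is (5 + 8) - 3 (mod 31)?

10

5 + 8 = 13
13 - 3 = 10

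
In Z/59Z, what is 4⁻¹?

15

59 = 14·4 + 3
4 = 1·3 + 1
3 = 3·1 + 0
gcd(4, 59) = 1, so the inverse exists.
Back-substitute for 1:
1 = 1·4 − 1·3
  = −1·59 + 15·4
So 4⁻¹ ≡ 15 (mod 59).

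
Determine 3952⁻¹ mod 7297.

3366

By the extended Euclidean algorithm:
7297 = 1·3952 + 3345
3952 = 1·3345 + 607
3345 = 5·607 + 310
607 = 1·310 + 297
310 = 1·297 + 13
297 = 22·13 + 11
13 = 1·11 + 2
11 = 5·2 + 1
2 = 2·1 + 0
gcd(3952, 7297) = 1, so the inverse exists.
Back-substitute for 1:
1 = 1·11 − 5·2
  = −5·13 + 6·11
  = 6·297 − 137·13
  = −137·310 + 143·297
  = 143·607 − 280·310
  = −280·3345 + 1543·607
  = 1543·3952 − 1823·3345
  = −1823·7297 + 3366·3952
So 3952⁻¹ ≡ 3366 (mod 7297).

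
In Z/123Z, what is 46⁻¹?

115

Run the extended Euclidean algorithm:
123 = 2×46 + 31
46 = 1×31 + 15
31 = 2×15 + 1
15 = 15×1 + 0
gcd(46, 123) = 1, so the inverse exists.
Bézout: 1 = 3×123 − 8×46.
So 46⁻¹ ≡ −8 ≡ 115 (mod 123).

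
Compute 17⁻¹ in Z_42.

5

42 = 2×17 + 8
17 = 2×8 + 1
8 = 8×1 + 0
gcd(17, 42) = 1, so the inverse exists.
Back-substitute for 1:
1 = 1×17 − 2×8
  = −2×42 + 5×17
So 17⁻¹ ≡ 5 (mod 42).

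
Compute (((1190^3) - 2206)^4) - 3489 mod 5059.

4893

(1190)^3 ≡ 1041 (mod 5059)
1041 - 2206 = -1165 ≡ 3894 (mod 5059)
(3894)^4 ≡ 3323 (mod 5059)
3323 - 3489 = -166 ≡ 4893 (mod 5059)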